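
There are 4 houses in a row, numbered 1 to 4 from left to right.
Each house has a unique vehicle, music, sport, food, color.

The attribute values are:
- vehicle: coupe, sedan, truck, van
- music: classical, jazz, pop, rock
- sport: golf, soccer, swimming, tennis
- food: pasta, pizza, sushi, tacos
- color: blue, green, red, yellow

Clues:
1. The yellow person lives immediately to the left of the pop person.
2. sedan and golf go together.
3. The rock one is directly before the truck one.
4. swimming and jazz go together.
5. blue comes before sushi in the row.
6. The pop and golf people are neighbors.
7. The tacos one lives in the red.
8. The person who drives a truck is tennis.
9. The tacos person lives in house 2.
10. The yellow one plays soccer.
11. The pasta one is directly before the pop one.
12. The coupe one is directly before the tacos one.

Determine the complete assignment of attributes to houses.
Solution:

House | Vehicle | Music | Sport | Food | Color
----------------------------------------------
  1   | coupe | rock | soccer | pasta | yellow
  2   | truck | pop | tennis | tacos | red
  3   | sedan | classical | golf | pizza | blue
  4   | van | jazz | swimming | sushi | green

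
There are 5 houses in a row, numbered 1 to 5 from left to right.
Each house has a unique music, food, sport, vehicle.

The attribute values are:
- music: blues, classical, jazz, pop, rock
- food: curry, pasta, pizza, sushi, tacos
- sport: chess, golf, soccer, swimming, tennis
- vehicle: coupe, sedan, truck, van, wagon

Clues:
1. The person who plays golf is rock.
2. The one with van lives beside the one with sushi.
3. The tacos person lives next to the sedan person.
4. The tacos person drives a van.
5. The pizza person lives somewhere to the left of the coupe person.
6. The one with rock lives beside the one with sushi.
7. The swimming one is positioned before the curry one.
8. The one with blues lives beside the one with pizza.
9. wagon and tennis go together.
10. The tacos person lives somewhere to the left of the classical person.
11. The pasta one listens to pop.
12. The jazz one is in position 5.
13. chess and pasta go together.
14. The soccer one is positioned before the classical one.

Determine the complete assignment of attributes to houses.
Solution:

House | Music | Food | Sport | Vehicle
--------------------------------------
  1   | rock | tacos | golf | van
  2   | blues | sushi | soccer | sedan
  3   | classical | pizza | swimming | truck
  4   | pop | pasta | chess | coupe
  5   | jazz | curry | tennis | wagon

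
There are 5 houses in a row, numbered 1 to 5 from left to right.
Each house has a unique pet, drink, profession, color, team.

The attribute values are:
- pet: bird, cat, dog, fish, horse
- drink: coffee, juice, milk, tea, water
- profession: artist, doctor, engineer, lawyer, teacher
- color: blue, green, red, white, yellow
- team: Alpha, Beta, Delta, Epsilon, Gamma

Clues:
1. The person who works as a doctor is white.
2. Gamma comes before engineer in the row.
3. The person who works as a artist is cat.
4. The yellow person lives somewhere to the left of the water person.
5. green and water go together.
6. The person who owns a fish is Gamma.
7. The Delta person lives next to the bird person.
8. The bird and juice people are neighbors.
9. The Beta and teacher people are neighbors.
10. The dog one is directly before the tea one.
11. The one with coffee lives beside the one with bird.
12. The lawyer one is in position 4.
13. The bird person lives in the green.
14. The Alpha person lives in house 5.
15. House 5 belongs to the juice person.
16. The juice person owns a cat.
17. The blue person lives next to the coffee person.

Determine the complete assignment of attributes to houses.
Solution:

House | Pet | Drink | Profession | Color | Team
-----------------------------------------------
  1   | dog | milk | doctor | white | Beta
  2   | fish | tea | teacher | blue | Gamma
  3   | horse | coffee | engineer | yellow | Delta
  4   | bird | water | lawyer | green | Epsilon
  5   | cat | juice | artist | red | Alpha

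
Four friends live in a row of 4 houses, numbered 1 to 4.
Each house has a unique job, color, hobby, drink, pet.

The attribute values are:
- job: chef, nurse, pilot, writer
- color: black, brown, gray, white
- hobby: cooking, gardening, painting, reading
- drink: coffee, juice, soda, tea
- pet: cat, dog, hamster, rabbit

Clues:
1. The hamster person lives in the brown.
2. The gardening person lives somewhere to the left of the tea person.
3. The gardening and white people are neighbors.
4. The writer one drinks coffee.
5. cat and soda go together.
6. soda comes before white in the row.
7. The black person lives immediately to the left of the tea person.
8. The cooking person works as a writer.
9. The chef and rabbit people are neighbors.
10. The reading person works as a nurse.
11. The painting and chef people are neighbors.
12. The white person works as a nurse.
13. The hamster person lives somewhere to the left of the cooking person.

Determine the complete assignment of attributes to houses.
Solution:

House | Job | Color | Hobby | Drink | Pet
-----------------------------------------
  1   | pilot | brown | painting | juice | hamster
  2   | chef | black | gardening | soda | cat
  3   | nurse | white | reading | tea | rabbit
  4   | writer | gray | cooking | coffee | dog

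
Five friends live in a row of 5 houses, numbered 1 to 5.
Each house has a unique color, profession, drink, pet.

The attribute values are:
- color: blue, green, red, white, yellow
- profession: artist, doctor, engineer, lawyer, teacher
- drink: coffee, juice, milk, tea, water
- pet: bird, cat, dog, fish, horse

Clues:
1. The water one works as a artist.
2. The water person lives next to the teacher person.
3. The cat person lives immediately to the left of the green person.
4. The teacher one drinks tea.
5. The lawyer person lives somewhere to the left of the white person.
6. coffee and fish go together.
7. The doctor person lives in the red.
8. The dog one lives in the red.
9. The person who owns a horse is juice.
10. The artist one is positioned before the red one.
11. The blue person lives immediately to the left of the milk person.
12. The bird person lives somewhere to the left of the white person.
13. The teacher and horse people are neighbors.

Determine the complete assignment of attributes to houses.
Solution:

House | Color | Profession | Drink | Pet
----------------------------------------
  1   | yellow | artist | water | cat
  2   | green | teacher | tea | bird
  3   | blue | lawyer | juice | horse
  4   | red | doctor | milk | dog
  5   | white | engineer | coffee | fish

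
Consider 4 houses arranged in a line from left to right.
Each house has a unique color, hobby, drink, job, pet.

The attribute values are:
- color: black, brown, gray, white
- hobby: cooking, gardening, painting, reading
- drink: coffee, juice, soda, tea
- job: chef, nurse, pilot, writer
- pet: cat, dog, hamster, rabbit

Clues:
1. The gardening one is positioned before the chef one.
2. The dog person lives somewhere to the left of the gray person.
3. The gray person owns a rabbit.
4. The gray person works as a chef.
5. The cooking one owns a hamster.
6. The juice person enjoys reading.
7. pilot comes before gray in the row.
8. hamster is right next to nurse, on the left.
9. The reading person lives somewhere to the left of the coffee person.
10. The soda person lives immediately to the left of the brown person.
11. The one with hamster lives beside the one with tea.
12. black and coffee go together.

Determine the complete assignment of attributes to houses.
Solution:

House | Color | Hobby | Drink | Job | Pet
-----------------------------------------
  1   | white | cooking | soda | pilot | hamster
  2   | brown | gardening | tea | nurse | dog
  3   | gray | reading | juice | chef | rabbit
  4   | black | painting | coffee | writer | cat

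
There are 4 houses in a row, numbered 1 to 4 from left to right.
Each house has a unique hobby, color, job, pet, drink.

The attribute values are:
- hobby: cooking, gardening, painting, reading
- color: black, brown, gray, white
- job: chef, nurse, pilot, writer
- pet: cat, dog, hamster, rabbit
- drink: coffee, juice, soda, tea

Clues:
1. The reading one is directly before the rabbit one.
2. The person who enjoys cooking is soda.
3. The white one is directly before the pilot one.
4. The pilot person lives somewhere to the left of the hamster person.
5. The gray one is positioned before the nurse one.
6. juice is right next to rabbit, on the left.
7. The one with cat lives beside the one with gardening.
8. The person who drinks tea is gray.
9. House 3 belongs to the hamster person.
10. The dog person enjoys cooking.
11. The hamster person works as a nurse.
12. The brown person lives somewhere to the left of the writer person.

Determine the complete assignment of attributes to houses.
Solution:

House | Hobby | Color | Job | Pet | Drink
-----------------------------------------
  1   | reading | white | chef | cat | juice
  2   | gardening | gray | pilot | rabbit | tea
  3   | painting | brown | nurse | hamster | coffee
  4   | cooking | black | writer | dog | soda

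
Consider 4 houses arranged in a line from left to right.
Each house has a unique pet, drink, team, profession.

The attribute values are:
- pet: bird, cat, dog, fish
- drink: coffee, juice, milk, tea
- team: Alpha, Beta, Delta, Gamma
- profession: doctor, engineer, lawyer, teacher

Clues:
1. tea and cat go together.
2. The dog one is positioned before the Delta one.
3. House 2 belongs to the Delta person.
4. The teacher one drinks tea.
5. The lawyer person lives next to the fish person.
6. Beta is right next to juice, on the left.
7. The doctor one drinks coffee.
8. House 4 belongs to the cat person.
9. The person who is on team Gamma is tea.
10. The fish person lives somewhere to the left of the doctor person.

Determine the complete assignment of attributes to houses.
Solution:

House | Pet | Drink | Team | Profession
---------------------------------------
  1   | dog | milk | Beta | lawyer
  2   | fish | juice | Delta | engineer
  3   | bird | coffee | Alpha | doctor
  4   | cat | tea | Gamma | teacher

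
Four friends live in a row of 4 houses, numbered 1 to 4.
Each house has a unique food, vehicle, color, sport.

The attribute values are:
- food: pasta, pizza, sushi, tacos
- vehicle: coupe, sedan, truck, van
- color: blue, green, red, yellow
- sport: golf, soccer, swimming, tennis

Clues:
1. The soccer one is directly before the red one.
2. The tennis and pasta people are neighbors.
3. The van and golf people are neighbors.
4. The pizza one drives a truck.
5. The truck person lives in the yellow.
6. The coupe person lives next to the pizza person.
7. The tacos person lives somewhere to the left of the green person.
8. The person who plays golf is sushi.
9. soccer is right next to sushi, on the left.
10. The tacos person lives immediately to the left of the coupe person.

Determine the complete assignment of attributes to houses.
Solution:

House | Food | Vehicle | Color | Sport
--------------------------------------
  1   | tacos | van | blue | soccer
  2   | sushi | coupe | red | golf
  3   | pizza | truck | yellow | tennis
  4   | pasta | sedan | green | swimming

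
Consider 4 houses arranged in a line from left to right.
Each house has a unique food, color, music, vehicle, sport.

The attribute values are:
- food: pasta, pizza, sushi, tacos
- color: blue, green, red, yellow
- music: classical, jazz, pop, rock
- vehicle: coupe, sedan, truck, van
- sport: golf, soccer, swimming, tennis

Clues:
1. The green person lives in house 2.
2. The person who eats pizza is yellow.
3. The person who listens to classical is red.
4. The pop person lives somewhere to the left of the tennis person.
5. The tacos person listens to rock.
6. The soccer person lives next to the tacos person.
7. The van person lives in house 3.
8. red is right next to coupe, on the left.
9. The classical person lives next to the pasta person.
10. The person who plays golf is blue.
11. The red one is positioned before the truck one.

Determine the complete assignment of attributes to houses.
Solution:

House | Food | Color | Music | Vehicle | Sport
----------------------------------------------
  1   | sushi | red | classical | sedan | swimming
  2   | pasta | green | pop | coupe | soccer
  3   | tacos | blue | rock | van | golf
  4   | pizza | yellow | jazz | truck | tennis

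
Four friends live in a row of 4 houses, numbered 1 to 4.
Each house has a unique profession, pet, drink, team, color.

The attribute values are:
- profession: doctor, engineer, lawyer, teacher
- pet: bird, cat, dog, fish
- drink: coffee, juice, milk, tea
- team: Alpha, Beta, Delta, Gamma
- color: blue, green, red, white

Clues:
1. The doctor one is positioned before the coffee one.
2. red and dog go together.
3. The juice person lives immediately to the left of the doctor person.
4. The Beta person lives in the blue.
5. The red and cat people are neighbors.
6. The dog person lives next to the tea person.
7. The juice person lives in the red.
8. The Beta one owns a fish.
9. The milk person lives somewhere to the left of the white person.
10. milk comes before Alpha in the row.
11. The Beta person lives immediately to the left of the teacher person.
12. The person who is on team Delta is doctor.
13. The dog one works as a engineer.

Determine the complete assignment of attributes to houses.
Solution:

House | Profession | Pet | Drink | Team | Color
-----------------------------------------------
  1   | engineer | dog | juice | Gamma | red
  2   | doctor | cat | tea | Delta | green
  3   | lawyer | fish | milk | Beta | blue
  4   | teacher | bird | coffee | Alpha | white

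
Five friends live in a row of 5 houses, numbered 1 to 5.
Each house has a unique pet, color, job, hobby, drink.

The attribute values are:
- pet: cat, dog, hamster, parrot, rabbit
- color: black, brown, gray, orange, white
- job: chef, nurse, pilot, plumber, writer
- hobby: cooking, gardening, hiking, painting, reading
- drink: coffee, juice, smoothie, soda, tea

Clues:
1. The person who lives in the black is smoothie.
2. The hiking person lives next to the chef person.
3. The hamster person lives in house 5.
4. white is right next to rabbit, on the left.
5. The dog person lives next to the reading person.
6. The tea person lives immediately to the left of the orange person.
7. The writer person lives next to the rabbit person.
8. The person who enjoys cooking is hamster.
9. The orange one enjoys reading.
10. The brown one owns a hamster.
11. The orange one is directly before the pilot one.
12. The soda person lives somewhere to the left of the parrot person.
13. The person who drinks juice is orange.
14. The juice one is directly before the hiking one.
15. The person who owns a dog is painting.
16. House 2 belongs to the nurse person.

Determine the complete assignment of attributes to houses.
Solution:

House | Pet | Color | Job | Hobby | Drink
-----------------------------------------
  1   | dog | white | writer | painting | tea
  2   | rabbit | orange | nurse | reading | juice
  3   | cat | gray | pilot | hiking | soda
  4   | parrot | black | chef | gardening | smoothie
  5   | hamster | brown | plumber | cooking | coffee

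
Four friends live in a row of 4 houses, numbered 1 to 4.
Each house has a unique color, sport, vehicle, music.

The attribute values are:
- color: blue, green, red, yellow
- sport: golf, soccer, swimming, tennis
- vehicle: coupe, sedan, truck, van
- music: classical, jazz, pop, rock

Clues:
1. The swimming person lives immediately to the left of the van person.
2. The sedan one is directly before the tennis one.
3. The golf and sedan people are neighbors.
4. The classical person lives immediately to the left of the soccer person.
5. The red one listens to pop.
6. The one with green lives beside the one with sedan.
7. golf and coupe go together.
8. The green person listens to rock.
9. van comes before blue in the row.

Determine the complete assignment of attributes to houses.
Solution:

House | Color | Sport | Vehicle | Music
---------------------------------------
  1   | green | golf | coupe | rock
  2   | red | swimming | sedan | pop
  3   | yellow | tennis | van | classical
  4   | blue | soccer | truck | jazz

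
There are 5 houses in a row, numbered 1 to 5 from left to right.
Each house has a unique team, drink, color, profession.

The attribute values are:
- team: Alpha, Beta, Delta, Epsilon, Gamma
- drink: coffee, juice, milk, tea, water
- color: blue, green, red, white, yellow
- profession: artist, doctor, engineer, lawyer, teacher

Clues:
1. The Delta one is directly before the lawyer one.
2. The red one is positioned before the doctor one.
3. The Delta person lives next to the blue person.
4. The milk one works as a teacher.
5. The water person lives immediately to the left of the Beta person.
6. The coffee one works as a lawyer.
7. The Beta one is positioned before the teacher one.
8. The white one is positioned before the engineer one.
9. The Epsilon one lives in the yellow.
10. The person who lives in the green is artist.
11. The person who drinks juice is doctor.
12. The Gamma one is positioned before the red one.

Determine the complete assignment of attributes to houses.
Solution:

House | Team | Drink | Color | Profession
-----------------------------------------
  1   | Delta | water | green | artist
  2   | Beta | coffee | blue | lawyer
  3   | Gamma | milk | white | teacher
  4   | Alpha | tea | red | engineer
  5   | Epsilon | juice | yellow | doctor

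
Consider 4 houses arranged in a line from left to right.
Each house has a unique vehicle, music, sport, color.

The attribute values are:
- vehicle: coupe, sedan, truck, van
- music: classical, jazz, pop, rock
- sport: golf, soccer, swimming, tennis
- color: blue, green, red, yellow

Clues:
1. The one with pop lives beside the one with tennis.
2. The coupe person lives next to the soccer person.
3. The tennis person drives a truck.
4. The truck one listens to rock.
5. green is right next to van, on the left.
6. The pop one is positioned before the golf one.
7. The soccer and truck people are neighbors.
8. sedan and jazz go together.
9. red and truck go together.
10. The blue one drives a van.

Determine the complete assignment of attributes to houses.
Solution:

House | Vehicle | Music | Sport | Color
---------------------------------------
  1   | coupe | classical | swimming | green
  2   | van | pop | soccer | blue
  3   | truck | rock | tennis | red
  4   | sedan | jazz | golf | yellow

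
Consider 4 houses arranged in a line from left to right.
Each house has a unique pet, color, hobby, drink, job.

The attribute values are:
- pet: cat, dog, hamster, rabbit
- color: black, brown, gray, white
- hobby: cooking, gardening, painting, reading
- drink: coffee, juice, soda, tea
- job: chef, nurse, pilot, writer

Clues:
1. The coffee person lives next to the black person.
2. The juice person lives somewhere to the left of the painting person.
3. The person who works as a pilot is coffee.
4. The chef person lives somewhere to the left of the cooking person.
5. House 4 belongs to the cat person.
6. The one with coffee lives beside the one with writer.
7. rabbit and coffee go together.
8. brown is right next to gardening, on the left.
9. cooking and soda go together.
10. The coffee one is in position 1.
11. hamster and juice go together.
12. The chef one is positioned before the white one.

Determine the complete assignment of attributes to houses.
Solution:

House | Pet | Color | Hobby | Drink | Job
-----------------------------------------
  1   | rabbit | brown | reading | coffee | pilot
  2   | hamster | black | gardening | juice | writer
  3   | dog | gray | painting | tea | chef
  4   | cat | white | cooking | soda | nurse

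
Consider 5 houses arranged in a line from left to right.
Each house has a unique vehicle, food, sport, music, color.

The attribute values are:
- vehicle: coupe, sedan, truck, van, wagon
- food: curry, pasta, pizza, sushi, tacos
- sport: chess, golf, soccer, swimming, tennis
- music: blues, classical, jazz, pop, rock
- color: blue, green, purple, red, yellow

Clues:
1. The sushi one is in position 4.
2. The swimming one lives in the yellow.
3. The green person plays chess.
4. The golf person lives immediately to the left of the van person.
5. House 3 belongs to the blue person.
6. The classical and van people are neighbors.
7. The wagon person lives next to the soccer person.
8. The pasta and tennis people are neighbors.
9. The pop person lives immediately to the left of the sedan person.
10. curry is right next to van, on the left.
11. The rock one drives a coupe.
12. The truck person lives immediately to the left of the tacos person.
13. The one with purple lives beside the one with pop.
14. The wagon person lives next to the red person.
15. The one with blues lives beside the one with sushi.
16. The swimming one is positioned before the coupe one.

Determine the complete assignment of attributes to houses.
Solution:

House | Vehicle | Food | Sport | Music | Color
----------------------------------------------
  1   | wagon | curry | golf | classical | purple
  2   | van | pasta | soccer | pop | red
  3   | sedan | pizza | tennis | blues | blue
  4   | truck | sushi | swimming | jazz | yellow
  5   | coupe | tacos | chess | rock | green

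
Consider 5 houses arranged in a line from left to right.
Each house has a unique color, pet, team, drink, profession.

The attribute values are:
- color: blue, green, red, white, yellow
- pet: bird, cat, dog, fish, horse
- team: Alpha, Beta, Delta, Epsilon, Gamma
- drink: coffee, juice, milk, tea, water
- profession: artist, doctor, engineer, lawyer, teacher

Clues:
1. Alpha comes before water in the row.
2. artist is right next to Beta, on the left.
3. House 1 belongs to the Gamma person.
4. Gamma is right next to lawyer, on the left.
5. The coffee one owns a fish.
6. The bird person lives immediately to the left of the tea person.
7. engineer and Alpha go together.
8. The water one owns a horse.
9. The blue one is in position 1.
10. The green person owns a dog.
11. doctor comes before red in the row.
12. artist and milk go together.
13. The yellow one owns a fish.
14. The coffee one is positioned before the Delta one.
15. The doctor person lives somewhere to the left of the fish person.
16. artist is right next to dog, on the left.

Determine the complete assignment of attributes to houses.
Solution:

House | Color | Pet | Team | Drink | Profession
-----------------------------------------------
  1   | blue | bird | Gamma | milk | artist
  2   | green | dog | Beta | tea | lawyer
  3   | white | cat | Epsilon | juice | doctor
  4   | yellow | fish | Alpha | coffee | engineer
  5   | red | horse | Delta | water | teacher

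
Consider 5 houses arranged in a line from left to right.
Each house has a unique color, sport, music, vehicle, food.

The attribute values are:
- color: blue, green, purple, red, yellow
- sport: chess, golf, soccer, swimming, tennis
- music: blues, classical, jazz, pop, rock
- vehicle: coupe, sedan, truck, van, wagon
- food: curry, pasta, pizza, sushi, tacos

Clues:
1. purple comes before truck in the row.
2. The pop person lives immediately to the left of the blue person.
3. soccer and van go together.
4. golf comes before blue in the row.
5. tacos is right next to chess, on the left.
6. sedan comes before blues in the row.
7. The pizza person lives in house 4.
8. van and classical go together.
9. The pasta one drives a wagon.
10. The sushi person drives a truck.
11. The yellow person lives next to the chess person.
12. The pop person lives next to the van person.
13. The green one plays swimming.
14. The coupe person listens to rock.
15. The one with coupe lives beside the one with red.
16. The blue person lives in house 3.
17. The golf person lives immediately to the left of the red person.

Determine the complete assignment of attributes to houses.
Solution:

House | Color | Sport | Music | Vehicle | Food
----------------------------------------------
  1   | yellow | golf | rock | coupe | tacos
  2   | red | chess | pop | wagon | pasta
  3   | blue | soccer | classical | van | curry
  4   | purple | tennis | jazz | sedan | pizza
  5   | green | swimming | blues | truck | sushi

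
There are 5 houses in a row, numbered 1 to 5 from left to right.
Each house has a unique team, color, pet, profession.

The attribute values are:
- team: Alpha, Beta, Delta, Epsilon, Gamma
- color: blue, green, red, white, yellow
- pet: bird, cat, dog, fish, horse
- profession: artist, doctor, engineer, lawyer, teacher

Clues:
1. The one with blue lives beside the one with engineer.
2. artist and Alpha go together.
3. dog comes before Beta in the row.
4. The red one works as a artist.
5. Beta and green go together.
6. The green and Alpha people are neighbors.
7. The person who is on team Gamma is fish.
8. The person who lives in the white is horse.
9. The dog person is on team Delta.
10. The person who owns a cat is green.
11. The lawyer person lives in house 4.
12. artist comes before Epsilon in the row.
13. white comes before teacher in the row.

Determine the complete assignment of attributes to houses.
Solution:

House | Team | Color | Pet | Profession
---------------------------------------
  1   | Delta | blue | dog | doctor
  2   | Beta | green | cat | engineer
  3   | Alpha | red | bird | artist
  4   | Epsilon | white | horse | lawyer
  5   | Gamma | yellow | fish | teacher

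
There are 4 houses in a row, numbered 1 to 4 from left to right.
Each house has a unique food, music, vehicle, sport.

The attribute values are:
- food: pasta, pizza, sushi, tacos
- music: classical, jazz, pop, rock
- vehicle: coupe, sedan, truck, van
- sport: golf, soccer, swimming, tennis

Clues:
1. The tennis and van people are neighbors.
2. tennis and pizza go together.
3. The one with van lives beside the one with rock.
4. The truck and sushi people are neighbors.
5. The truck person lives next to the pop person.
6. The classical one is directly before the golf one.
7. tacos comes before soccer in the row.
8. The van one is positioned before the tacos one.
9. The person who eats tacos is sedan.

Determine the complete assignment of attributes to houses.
Solution:

House | Food | Music | Vehicle | Sport
--------------------------------------
  1   | pizza | classical | truck | tennis
  2   | sushi | pop | van | golf
  3   | tacos | rock | sedan | swimming
  4   | pasta | jazz | coupe | soccer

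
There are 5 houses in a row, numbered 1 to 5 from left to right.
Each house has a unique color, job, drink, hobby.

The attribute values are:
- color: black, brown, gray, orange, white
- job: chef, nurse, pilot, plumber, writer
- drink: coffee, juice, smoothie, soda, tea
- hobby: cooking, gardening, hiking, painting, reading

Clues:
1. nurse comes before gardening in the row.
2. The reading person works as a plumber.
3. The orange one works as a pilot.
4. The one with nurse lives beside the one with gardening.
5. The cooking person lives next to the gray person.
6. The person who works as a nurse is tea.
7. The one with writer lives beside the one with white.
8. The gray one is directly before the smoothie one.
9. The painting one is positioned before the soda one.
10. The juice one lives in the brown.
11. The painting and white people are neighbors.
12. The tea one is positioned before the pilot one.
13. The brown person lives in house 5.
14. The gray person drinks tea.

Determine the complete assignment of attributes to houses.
Solution:

House | Color | Job | Drink | Hobby
-----------------------------------
  1   | black | writer | coffee | painting
  2   | white | chef | soda | cooking
  3   | gray | nurse | tea | hiking
  4   | orange | pilot | smoothie | gardening
  5   | brown | plumber | juice | reading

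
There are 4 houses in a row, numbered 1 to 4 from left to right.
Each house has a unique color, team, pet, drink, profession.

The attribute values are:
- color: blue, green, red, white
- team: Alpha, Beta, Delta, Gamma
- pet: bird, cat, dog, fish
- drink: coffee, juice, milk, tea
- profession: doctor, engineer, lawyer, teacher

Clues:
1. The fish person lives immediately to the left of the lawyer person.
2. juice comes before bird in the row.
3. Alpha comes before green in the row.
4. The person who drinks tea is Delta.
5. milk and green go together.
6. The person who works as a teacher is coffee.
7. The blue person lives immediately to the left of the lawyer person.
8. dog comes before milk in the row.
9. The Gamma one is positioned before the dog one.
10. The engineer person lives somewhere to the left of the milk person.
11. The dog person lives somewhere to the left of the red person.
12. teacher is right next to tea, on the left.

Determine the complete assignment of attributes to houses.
Solution:

House | Color | Team | Pet | Drink | Profession
-----------------------------------------------
  1   | blue | Gamma | fish | coffee | teacher
  2   | white | Delta | dog | tea | lawyer
  3   | red | Alpha | cat | juice | engineer
  4   | green | Beta | bird | milk | doctor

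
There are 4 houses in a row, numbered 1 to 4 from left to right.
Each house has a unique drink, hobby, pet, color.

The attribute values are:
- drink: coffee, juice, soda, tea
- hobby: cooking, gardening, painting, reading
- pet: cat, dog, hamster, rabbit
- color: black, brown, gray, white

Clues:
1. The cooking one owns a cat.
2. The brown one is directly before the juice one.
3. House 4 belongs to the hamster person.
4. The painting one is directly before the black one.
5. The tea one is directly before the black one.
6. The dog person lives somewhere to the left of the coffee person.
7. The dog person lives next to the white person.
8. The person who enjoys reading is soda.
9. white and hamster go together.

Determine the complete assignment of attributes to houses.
Solution:

House | Drink | Hobby | Pet | Color
-----------------------------------
  1   | tea | painting | rabbit | brown
  2   | juice | cooking | cat | black
  3   | soda | reading | dog | gray
  4   | coffee | gardening | hamster | white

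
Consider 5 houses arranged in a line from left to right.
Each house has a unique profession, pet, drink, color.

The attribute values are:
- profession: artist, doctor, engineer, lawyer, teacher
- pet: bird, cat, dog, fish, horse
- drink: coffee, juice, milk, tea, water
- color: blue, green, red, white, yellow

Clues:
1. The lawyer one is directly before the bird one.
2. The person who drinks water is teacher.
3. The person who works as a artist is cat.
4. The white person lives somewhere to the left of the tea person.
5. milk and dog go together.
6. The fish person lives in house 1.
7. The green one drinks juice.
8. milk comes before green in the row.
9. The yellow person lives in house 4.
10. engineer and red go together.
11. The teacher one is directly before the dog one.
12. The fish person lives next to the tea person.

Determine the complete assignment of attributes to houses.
Solution:

House | Profession | Pet | Drink | Color
----------------------------------------
  1   | lawyer | fish | coffee | white
  2   | engineer | bird | tea | red
  3   | teacher | horse | water | blue
  4   | doctor | dog | milk | yellow
  5   | artist | cat | juice | green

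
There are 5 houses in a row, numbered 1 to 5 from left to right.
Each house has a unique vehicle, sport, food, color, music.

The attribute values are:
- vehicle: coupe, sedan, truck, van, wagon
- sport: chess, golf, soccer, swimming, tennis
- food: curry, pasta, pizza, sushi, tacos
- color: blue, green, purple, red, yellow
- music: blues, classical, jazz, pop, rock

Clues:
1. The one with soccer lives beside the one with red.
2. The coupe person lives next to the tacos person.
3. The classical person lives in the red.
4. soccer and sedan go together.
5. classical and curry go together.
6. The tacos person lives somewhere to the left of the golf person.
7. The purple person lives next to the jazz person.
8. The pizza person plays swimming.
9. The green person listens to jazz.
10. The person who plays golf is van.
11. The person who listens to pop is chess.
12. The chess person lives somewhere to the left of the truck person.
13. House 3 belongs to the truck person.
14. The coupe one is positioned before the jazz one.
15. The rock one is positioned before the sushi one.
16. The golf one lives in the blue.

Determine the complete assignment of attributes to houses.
Solution:

House | Vehicle | Sport | Food | Color | Music
----------------------------------------------
  1   | coupe | chess | pasta | purple | pop
  2   | sedan | soccer | tacos | green | jazz
  3   | truck | tennis | curry | red | classical
  4   | wagon | swimming | pizza | yellow | rock
  5   | van | golf | sushi | blue | blues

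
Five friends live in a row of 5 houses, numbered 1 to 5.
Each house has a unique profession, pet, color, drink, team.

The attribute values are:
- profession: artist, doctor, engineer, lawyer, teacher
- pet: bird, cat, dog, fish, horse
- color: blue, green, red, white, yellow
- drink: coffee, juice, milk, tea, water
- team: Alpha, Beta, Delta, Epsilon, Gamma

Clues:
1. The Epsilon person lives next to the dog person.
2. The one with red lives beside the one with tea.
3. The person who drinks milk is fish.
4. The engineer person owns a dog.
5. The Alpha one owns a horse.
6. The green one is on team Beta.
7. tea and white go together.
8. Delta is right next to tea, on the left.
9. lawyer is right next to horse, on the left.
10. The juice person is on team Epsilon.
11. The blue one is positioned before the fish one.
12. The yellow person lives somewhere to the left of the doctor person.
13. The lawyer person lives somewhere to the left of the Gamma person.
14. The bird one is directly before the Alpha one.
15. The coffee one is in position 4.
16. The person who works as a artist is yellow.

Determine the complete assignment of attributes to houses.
Solution:

House | Profession | Pet | Color | Drink | Team
-----------------------------------------------
  1   | lawyer | bird | red | water | Delta
  2   | teacher | horse | white | tea | Alpha
  3   | artist | cat | yellow | juice | Epsilon
  4   | engineer | dog | blue | coffee | Gamma
  5   | doctor | fish | green | milk | Beta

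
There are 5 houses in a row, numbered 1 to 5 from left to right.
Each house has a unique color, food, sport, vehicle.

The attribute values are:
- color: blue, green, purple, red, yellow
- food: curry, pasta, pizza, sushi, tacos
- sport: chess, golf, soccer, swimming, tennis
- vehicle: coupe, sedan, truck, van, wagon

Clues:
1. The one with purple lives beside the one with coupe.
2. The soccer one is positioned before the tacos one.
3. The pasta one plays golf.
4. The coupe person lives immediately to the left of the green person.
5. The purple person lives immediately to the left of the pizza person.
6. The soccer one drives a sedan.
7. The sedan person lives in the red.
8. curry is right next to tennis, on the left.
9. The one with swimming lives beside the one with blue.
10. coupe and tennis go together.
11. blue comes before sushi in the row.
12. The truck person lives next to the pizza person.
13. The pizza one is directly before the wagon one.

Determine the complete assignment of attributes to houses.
Solution:

House | Color | Food | Sport | Vehicle
--------------------------------------
  1   | purple | curry | swimming | truck
  2   | blue | pizza | tennis | coupe
  3   | green | pasta | golf | wagon
  4   | red | sushi | soccer | sedan
  5   | yellow | tacos | chess | van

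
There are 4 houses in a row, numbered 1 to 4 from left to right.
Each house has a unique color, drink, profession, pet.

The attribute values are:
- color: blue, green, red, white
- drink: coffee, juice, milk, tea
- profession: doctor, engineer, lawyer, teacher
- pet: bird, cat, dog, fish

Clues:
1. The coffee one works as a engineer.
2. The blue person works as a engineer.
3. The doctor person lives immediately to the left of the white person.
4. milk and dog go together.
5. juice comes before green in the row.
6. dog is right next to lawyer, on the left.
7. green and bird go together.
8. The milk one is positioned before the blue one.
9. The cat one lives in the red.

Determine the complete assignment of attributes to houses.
Solution:

House | Color | Drink | Profession | Pet
----------------------------------------
  1   | red | juice | doctor | cat
  2   | white | milk | teacher | dog
  3   | green | tea | lawyer | bird
  4   | blue | coffee | engineer | fish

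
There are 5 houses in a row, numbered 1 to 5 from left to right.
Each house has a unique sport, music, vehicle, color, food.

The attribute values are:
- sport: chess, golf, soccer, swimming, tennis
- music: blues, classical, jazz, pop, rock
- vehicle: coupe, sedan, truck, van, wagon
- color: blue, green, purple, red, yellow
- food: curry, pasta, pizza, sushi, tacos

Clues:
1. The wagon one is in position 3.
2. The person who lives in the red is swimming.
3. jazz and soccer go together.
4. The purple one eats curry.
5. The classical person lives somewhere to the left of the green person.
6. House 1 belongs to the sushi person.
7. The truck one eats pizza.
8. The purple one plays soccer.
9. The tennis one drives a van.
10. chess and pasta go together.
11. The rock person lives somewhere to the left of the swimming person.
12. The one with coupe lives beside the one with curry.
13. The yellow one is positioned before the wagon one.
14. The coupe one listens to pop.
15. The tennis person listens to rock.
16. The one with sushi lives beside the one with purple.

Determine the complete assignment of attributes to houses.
Solution:

House | Sport | Music | Vehicle | Color | Food
----------------------------------------------
  1   | golf | pop | coupe | yellow | sushi
  2   | soccer | jazz | sedan | purple | curry
  3   | chess | classical | wagon | blue | pasta
  4   | tennis | rock | van | green | tacos
  5   | swimming | blues | truck | red | pizza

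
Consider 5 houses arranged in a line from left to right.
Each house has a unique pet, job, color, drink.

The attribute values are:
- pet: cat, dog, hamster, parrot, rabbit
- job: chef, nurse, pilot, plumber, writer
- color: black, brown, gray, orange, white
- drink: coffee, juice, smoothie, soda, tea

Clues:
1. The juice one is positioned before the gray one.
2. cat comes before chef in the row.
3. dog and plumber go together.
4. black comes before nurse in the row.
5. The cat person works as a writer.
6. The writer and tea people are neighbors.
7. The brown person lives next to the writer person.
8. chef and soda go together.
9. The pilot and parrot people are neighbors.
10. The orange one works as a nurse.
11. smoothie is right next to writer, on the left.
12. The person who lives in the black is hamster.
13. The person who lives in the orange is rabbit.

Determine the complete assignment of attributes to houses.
Solution:

House | Pet | Job | Color | Drink
---------------------------------
  1   | dog | plumber | brown | smoothie
  2   | cat | writer | white | juice
  3   | hamster | pilot | black | tea
  4   | parrot | chef | gray | soda
  5   | rabbit | nurse | orange | coffee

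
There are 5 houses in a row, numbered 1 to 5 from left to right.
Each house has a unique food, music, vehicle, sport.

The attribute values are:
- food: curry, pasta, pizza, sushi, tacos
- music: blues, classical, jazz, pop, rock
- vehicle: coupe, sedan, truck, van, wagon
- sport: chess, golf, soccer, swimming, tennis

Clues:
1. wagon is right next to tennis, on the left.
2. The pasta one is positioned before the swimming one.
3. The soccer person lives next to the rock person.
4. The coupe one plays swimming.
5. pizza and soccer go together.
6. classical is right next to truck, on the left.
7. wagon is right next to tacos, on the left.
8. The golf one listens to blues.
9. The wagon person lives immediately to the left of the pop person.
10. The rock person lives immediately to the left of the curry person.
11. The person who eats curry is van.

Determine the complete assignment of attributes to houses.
Solution:

House | Food | Music | Vehicle | Sport
--------------------------------------
  1   | pasta | classical | wagon | chess
  2   | tacos | pop | truck | tennis
  3   | pizza | jazz | sedan | soccer
  4   | sushi | rock | coupe | swimming
  5   | curry | blues | van | golf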